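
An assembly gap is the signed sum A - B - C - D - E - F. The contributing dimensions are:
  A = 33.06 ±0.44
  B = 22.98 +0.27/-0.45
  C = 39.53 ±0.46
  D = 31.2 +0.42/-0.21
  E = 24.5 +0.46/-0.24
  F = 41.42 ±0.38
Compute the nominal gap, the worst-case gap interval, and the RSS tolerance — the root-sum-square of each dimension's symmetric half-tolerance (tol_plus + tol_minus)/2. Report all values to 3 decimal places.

Stack each dimension's contribution:
  +A: nom +33.060 → Σnom=33.060; wc +0.440/-0.440 → slack +0.440/-0.440; half-tol=0.440, Σhalf²=0.193600
  -B: nom -22.980 → Σnom=10.080; wc +0.450/-0.270 → slack +0.890/-0.710; half-tol=0.360, Σhalf²=0.323200
  -C: nom -39.530 → Σnom=-29.450; wc +0.460/-0.460 → slack +1.350/-1.170; half-tol=0.460, Σhalf²=0.534800
  -D: nom -31.200 → Σnom=-60.650; wc +0.210/-0.420 → slack +1.560/-1.590; half-tol=0.315, Σhalf²=0.634025
  -E: nom -24.500 → Σnom=-85.150; wc +0.240/-0.460 → slack +1.800/-2.050; half-tol=0.350, Σhalf²=0.756525
  -F: nom -41.420 → Σnom=-126.570; wc +0.380/-0.380 → slack +2.180/-2.430; half-tol=0.380, Σhalf²=0.900925
Nominal = -126.570. Worst-case = [-126.570 - 2.430, -126.570 + 2.180] = [-129.000, -124.390]. RSS = √0.900925 = 0.949.

nominal=-126.570 wc=[-129.000,-124.390] rss=0.949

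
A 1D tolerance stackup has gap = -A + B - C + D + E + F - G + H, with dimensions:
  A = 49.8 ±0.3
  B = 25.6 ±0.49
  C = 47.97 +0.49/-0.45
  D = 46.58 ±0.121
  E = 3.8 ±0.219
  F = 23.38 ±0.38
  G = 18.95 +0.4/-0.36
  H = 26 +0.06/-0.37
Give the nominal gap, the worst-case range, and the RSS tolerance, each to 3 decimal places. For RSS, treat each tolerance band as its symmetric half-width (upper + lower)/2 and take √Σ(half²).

nominal=8.640 wc=[5.870,11.020] rss=0.974

Stack each dimension's contribution:
  -A: nom -49.800 → Σnom=-49.800; wc +0.300/-0.300 → slack +0.300/-0.300; half-tol=0.300, Σhalf²=0.090000
  +B: nom +25.600 → Σnom=-24.200; wc +0.490/-0.490 → slack +0.790/-0.790; half-tol=0.490, Σhalf²=0.330100
  -C: nom -47.970 → Σnom=-72.170; wc +0.450/-0.490 → slack +1.240/-1.280; half-tol=0.470, Σhalf²=0.551000
  +D: nom +46.580 → Σnom=-25.590; wc +0.121/-0.121 → slack +1.361/-1.401; half-tol=0.121, Σhalf²=0.565641
  +E: nom +3.800 → Σnom=-21.790; wc +0.219/-0.219 → slack +1.580/-1.620; half-tol=0.219, Σhalf²=0.613602
  +F: nom +23.380 → Σnom=1.590; wc +0.380/-0.380 → slack +1.960/-2.000; half-tol=0.380, Σhalf²=0.758002
  -G: nom -18.950 → Σnom=-17.360; wc +0.360/-0.400 → slack +2.320/-2.400; half-tol=0.380, Σhalf²=0.902402
  +H: nom +26.000 → Σnom=8.640; wc +0.060/-0.370 → slack +2.380/-2.770; half-tol=0.215, Σhalf²=0.948627
Nominal = 8.640. Worst-case = [8.640 - 2.770, 8.640 + 2.380] = [5.870, 11.020]. RSS = √0.948627 = 0.974.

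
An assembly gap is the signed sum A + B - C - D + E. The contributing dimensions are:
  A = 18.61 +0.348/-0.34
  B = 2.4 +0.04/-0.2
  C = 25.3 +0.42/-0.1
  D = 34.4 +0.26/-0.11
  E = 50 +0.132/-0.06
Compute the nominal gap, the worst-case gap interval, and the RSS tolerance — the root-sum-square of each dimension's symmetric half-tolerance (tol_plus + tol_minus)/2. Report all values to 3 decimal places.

Stack each dimension's contribution:
  +A: nom +18.610 → Σnom=18.610; wc +0.348/-0.340 → slack +0.348/-0.340; half-tol=0.344, Σhalf²=0.118336
  +B: nom +2.400 → Σnom=21.010; wc +0.040/-0.200 → slack +0.388/-0.540; half-tol=0.120, Σhalf²=0.132736
  -C: nom -25.300 → Σnom=-4.290; wc +0.100/-0.420 → slack +0.488/-0.960; half-tol=0.260, Σhalf²=0.200336
  -D: nom -34.400 → Σnom=-38.690; wc +0.110/-0.260 → slack +0.598/-1.220; half-tol=0.185, Σhalf²=0.234561
  +E: nom +50.000 → Σnom=11.310; wc +0.132/-0.060 → slack +0.730/-1.280; half-tol=0.096, Σhalf²=0.243777
Nominal = 11.310. Worst-case = [11.310 - 1.280, 11.310 + 0.730] = [10.030, 12.040]. RSS = √0.243777 = 0.494.

nominal=11.310 wc=[10.030,12.040] rss=0.494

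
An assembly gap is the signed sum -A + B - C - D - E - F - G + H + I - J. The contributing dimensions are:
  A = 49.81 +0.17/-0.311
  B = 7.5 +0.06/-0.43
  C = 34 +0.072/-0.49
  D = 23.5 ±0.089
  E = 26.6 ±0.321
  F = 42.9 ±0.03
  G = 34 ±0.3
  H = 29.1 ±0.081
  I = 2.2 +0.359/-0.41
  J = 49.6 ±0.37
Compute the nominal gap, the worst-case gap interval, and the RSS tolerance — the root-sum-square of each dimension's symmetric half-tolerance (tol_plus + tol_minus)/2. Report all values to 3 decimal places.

nominal=-221.610 wc=[-223.883,-219.199] rss=0.831

Stack each dimension's contribution:
  -A: nom -49.810 → Σnom=-49.810; wc +0.311/-0.170 → slack +0.311/-0.170; half-tol=0.240, Σhalf²=0.057840
  +B: nom +7.500 → Σnom=-42.310; wc +0.060/-0.430 → slack +0.371/-0.600; half-tol=0.245, Σhalf²=0.117865
  -C: nom -34.000 → Σnom=-76.310; wc +0.490/-0.072 → slack +0.861/-0.672; half-tol=0.281, Σhalf²=0.196826
  -D: nom -23.500 → Σnom=-99.810; wc +0.089/-0.089 → slack +0.950/-0.761; half-tol=0.089, Σhalf²=0.204747
  -E: nom -26.600 → Σnom=-126.410; wc +0.321/-0.321 → slack +1.271/-1.082; half-tol=0.321, Σhalf²=0.307788
  -F: nom -42.900 → Σnom=-169.310; wc +0.030/-0.030 → slack +1.301/-1.112; half-tol=0.030, Σhalf²=0.308688
  -G: nom -34.000 → Σnom=-203.310; wc +0.300/-0.300 → slack +1.601/-1.412; half-tol=0.300, Σhalf²=0.398688
  +H: nom +29.100 → Σnom=-174.210; wc +0.081/-0.081 → slack +1.682/-1.493; half-tol=0.081, Σhalf²=0.405249
  +I: nom +2.200 → Σnom=-172.010; wc +0.359/-0.410 → slack +2.041/-1.903; half-tol=0.384, Σhalf²=0.553089
  -J: nom -49.600 → Σnom=-221.610; wc +0.370/-0.370 → slack +2.411/-2.273; half-tol=0.370, Σhalf²=0.689989
Nominal = -221.610. Worst-case = [-221.610 - 2.273, -221.610 + 2.411] = [-223.883, -219.199]. RSS = √0.689989 = 0.831.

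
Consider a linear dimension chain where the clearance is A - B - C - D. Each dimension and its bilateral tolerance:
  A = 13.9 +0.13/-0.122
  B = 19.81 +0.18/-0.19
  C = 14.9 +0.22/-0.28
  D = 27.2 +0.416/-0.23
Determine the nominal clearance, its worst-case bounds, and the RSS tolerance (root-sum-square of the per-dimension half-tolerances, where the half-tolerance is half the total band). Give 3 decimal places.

nominal=-48.010 wc=[-48.948,-47.180] rss=0.466

Stack each dimension's contribution:
  +A: nom +13.900 → Σnom=13.900; wc +0.130/-0.122 → slack +0.130/-0.122; half-tol=0.126, Σhalf²=0.015876
  -B: nom -19.810 → Σnom=-5.910; wc +0.190/-0.180 → slack +0.320/-0.302; half-tol=0.185, Σhalf²=0.050101
  -C: nom -14.900 → Σnom=-20.810; wc +0.280/-0.220 → slack +0.600/-0.522; half-tol=0.250, Σhalf²=0.112601
  -D: nom -27.200 → Σnom=-48.010; wc +0.230/-0.416 → slack +0.830/-0.938; half-tol=0.323, Σhalf²=0.216930
Nominal = -48.010. Worst-case = [-48.010 - 0.938, -48.010 + 0.830] = [-48.948, -47.180]. RSS = √0.216930 = 0.466.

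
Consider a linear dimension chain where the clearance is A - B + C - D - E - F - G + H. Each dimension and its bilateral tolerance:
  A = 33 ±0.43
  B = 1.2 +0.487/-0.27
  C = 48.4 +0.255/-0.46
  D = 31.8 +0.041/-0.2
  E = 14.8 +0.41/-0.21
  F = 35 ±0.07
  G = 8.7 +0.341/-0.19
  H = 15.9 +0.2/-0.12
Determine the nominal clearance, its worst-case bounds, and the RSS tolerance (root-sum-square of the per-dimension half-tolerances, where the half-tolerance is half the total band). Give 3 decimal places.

Stack each dimension's contribution:
  +A: nom +33.000 → Σnom=33.000; wc +0.430/-0.430 → slack +0.430/-0.430; half-tol=0.430, Σhalf²=0.184900
  -B: nom -1.200 → Σnom=31.800; wc +0.270/-0.487 → slack +0.700/-0.917; half-tol=0.379, Σhalf²=0.328162
  +C: nom +48.400 → Σnom=80.200; wc +0.255/-0.460 → slack +0.955/-1.377; half-tol=0.358, Σhalf²=0.455968
  -D: nom -31.800 → Σnom=48.400; wc +0.200/-0.041 → slack +1.155/-1.418; half-tol=0.121, Σhalf²=0.470489
  -E: nom -14.800 → Σnom=33.600; wc +0.210/-0.410 → slack +1.365/-1.828; half-tol=0.310, Σhalf²=0.566589
  -F: nom -35.000 → Σnom=-1.400; wc +0.070/-0.070 → slack +1.435/-1.898; half-tol=0.070, Σhalf²=0.571489
  -G: nom -8.700 → Σnom=-10.100; wc +0.190/-0.341 → slack +1.625/-2.239; half-tol=0.266, Σhalf²=0.641979
  +H: nom +15.900 → Σnom=5.800; wc +0.200/-0.120 → slack +1.825/-2.359; half-tol=0.160, Σhalf²=0.667579
Nominal = 5.800. Worst-case = [5.800 - 2.359, 5.800 + 1.825] = [3.441, 7.625]. RSS = √0.667579 = 0.817.

nominal=5.800 wc=[3.441,7.625] rss=0.817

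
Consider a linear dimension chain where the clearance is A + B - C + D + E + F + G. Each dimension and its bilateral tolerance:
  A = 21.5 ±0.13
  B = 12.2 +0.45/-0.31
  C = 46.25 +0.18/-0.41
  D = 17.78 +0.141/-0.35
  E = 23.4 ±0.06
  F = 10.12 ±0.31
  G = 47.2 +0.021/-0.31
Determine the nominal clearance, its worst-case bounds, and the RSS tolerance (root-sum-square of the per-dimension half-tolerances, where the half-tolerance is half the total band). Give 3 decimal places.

Stack each dimension's contribution:
  +A: nom +21.500 → Σnom=21.500; wc +0.130/-0.130 → slack +0.130/-0.130; half-tol=0.130, Σhalf²=0.016900
  +B: nom +12.200 → Σnom=33.700; wc +0.450/-0.310 → slack +0.580/-0.440; half-tol=0.380, Σhalf²=0.161300
  -C: nom -46.250 → Σnom=-12.550; wc +0.410/-0.180 → slack +0.990/-0.620; half-tol=0.295, Σhalf²=0.248325
  +D: nom +17.780 → Σnom=5.230; wc +0.141/-0.350 → slack +1.131/-0.970; half-tol=0.245, Σhalf²=0.308595
  +E: nom +23.400 → Σnom=28.630; wc +0.060/-0.060 → slack +1.191/-1.030; half-tol=0.060, Σhalf²=0.312195
  +F: nom +10.120 → Σnom=38.750; wc +0.310/-0.310 → slack +1.501/-1.340; half-tol=0.310, Σhalf²=0.408295
  +G: nom +47.200 → Σnom=85.950; wc +0.021/-0.310 → slack +1.522/-1.650; half-tol=0.166, Σhalf²=0.435686
Nominal = 85.950. Worst-case = [85.950 - 1.650, 85.950 + 1.522] = [84.300, 87.472]. RSS = √0.435686 = 0.660.

nominal=85.950 wc=[84.300,87.472] rss=0.660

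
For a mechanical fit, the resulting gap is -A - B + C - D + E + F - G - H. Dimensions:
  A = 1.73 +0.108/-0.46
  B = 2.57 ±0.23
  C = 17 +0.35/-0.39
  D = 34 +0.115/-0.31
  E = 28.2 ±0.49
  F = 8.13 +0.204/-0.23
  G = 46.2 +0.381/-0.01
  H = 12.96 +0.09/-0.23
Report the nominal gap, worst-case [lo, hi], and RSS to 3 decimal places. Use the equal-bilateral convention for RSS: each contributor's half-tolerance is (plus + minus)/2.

nominal=-44.130 wc=[-46.164,-41.846] rss=0.816

Stack each dimension's contribution:
  -A: nom -1.730 → Σnom=-1.730; wc +0.460/-0.108 → slack +0.460/-0.108; half-tol=0.284, Σhalf²=0.080656
  -B: nom -2.570 → Σnom=-4.300; wc +0.230/-0.230 → slack +0.690/-0.338; half-tol=0.230, Σhalf²=0.133556
  +C: nom +17.000 → Σnom=12.700; wc +0.350/-0.390 → slack +1.040/-0.728; half-tol=0.370, Σhalf²=0.270456
  -D: nom -34.000 → Σnom=-21.300; wc +0.310/-0.115 → slack +1.350/-0.843; half-tol=0.212, Σhalf²=0.315612
  +E: nom +28.200 → Σnom=6.900; wc +0.490/-0.490 → slack +1.840/-1.333; half-tol=0.490, Σhalf²=0.555712
  +F: nom +8.130 → Σnom=15.030; wc +0.204/-0.230 → slack +2.044/-1.563; half-tol=0.217, Σhalf²=0.602801
  -G: nom -46.200 → Σnom=-31.170; wc +0.010/-0.381 → slack +2.054/-1.944; half-tol=0.196, Σhalf²=0.641022
  -H: nom -12.960 → Σnom=-44.130; wc +0.230/-0.090 → slack +2.284/-2.034; half-tol=0.160, Σhalf²=0.666621
Nominal = -44.130. Worst-case = [-44.130 - 2.034, -44.130 + 2.284] = [-46.164, -41.846]. RSS = √0.666621 = 0.816.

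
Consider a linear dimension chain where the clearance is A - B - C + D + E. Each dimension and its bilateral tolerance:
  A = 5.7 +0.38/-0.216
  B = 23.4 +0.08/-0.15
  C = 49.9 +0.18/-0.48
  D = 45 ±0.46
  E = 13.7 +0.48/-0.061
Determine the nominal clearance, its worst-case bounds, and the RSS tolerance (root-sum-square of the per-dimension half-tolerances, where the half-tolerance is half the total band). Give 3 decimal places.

nominal=-8.900 wc=[-9.897,-6.950] rss=0.704

Stack each dimension's contribution:
  +A: nom +5.700 → Σnom=5.700; wc +0.380/-0.216 → slack +0.380/-0.216; half-tol=0.298, Σhalf²=0.088804
  -B: nom -23.400 → Σnom=-17.700; wc +0.150/-0.080 → slack +0.530/-0.296; half-tol=0.115, Σhalf²=0.102029
  -C: nom -49.900 → Σnom=-67.600; wc +0.480/-0.180 → slack +1.010/-0.476; half-tol=0.330, Σhalf²=0.210929
  +D: nom +45.000 → Σnom=-22.600; wc +0.460/-0.460 → slack +1.470/-0.936; half-tol=0.460, Σhalf²=0.422529
  +E: nom +13.700 → Σnom=-8.900; wc +0.480/-0.061 → slack +1.950/-0.997; half-tol=0.270, Σhalf²=0.495699
Nominal = -8.900. Worst-case = [-8.900 - 0.997, -8.900 + 1.950] = [-9.897, -6.950]. RSS = √0.495699 = 0.704.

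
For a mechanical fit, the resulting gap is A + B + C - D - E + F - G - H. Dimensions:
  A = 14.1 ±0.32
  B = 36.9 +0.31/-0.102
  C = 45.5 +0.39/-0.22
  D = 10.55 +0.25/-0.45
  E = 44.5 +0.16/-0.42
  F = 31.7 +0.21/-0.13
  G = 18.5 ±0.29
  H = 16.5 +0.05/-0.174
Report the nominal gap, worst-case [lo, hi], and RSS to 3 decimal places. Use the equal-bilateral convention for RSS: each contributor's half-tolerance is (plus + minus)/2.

Stack each dimension's contribution:
  +A: nom +14.100 → Σnom=14.100; wc +0.320/-0.320 → slack +0.320/-0.320; half-tol=0.320, Σhalf²=0.102400
  +B: nom +36.900 → Σnom=51.000; wc +0.310/-0.102 → slack +0.630/-0.422; half-tol=0.206, Σhalf²=0.144836
  +C: nom +45.500 → Σnom=96.500; wc +0.390/-0.220 → slack +1.020/-0.642; half-tol=0.305, Σhalf²=0.237861
  -D: nom -10.550 → Σnom=85.950; wc +0.450/-0.250 → slack +1.470/-0.892; half-tol=0.350, Σhalf²=0.360361
  -E: nom -44.500 → Σnom=41.450; wc +0.420/-0.160 → slack +1.890/-1.052; half-tol=0.290, Σhalf²=0.444461
  +F: nom +31.700 → Σnom=73.150; wc +0.210/-0.130 → slack +2.100/-1.182; half-tol=0.170, Σhalf²=0.473361
  -G: nom -18.500 → Σnom=54.650; wc +0.290/-0.290 → slack +2.390/-1.472; half-tol=0.290, Σhalf²=0.557461
  -H: nom -16.500 → Σnom=38.150; wc +0.174/-0.050 → slack +2.564/-1.522; half-tol=0.112, Σhalf²=0.570005
Nominal = 38.150. Worst-case = [38.150 - 1.522, 38.150 + 2.564] = [36.628, 40.714]. RSS = √0.570005 = 0.755.

nominal=38.150 wc=[36.628,40.714] rss=0.755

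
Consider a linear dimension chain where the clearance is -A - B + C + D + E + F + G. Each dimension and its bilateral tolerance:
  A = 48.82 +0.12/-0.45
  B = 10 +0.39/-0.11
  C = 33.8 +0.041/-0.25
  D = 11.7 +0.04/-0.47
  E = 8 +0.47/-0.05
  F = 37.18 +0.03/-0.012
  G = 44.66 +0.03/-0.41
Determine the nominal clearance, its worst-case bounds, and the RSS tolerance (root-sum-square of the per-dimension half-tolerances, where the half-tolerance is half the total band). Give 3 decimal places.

nominal=76.520 wc=[74.818,77.691] rss=0.589

Stack each dimension's contribution:
  -A: nom -48.820 → Σnom=-48.820; wc +0.450/-0.120 → slack +0.450/-0.120; half-tol=0.285, Σhalf²=0.081225
  -B: nom -10.000 → Σnom=-58.820; wc +0.110/-0.390 → slack +0.560/-0.510; half-tol=0.250, Σhalf²=0.143725
  +C: nom +33.800 → Σnom=-25.020; wc +0.041/-0.250 → slack +0.601/-0.760; half-tol=0.145, Σhalf²=0.164895
  +D: nom +11.700 → Σnom=-13.320; wc +0.040/-0.470 → slack +0.641/-1.230; half-tol=0.255, Σhalf²=0.229920
  +E: nom +8.000 → Σnom=-5.320; wc +0.470/-0.050 → slack +1.111/-1.280; half-tol=0.260, Σhalf²=0.297520
  +F: nom +37.180 → Σnom=31.860; wc +0.030/-0.012 → slack +1.141/-1.292; half-tol=0.021, Σhalf²=0.297961
  +G: nom +44.660 → Σnom=76.520; wc +0.030/-0.410 → slack +1.171/-1.702; half-tol=0.220, Σhalf²=0.346361
Nominal = 76.520. Worst-case = [76.520 - 1.702, 76.520 + 1.171] = [74.818, 77.691]. RSS = √0.346361 = 0.589.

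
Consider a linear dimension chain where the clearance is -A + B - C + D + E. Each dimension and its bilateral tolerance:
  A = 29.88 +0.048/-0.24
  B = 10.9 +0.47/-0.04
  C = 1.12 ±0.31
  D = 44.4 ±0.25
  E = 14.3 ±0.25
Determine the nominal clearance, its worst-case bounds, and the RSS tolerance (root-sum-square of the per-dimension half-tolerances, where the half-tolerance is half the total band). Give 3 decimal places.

Stack each dimension's contribution:
  -A: nom -29.880 → Σnom=-29.880; wc +0.240/-0.048 → slack +0.240/-0.048; half-tol=0.144, Σhalf²=0.020736
  +B: nom +10.900 → Σnom=-18.980; wc +0.470/-0.040 → slack +0.710/-0.088; half-tol=0.255, Σhalf²=0.085761
  -C: nom -1.120 → Σnom=-20.100; wc +0.310/-0.310 → slack +1.020/-0.398; half-tol=0.310, Σhalf²=0.181861
  +D: nom +44.400 → Σnom=24.300; wc +0.250/-0.250 → slack +1.270/-0.648; half-tol=0.250, Σhalf²=0.244361
  +E: nom +14.300 → Σnom=38.600; wc +0.250/-0.250 → slack +1.520/-0.898; half-tol=0.250, Σhalf²=0.306861
Nominal = 38.600. Worst-case = [38.600 - 0.898, 38.600 + 1.520] = [37.702, 40.120]. RSS = √0.306861 = 0.554.

nominal=38.600 wc=[37.702,40.120] rss=0.554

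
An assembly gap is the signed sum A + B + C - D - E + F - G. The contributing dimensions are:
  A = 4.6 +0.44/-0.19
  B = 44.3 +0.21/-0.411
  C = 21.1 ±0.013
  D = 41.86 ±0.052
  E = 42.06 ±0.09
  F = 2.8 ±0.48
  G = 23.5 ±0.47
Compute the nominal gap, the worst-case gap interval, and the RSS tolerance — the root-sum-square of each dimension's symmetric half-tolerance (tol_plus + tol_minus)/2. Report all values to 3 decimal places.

nominal=-34.620 wc=[-36.326,-32.865] rss=0.811

Stack each dimension's contribution:
  +A: nom +4.600 → Σnom=4.600; wc +0.440/-0.190 → slack +0.440/-0.190; half-tol=0.315, Σhalf²=0.099225
  +B: nom +44.300 → Σnom=48.900; wc +0.210/-0.411 → slack +0.650/-0.601; half-tol=0.310, Σhalf²=0.195635
  +C: nom +21.100 → Σnom=70.000; wc +0.013/-0.013 → slack +0.663/-0.614; half-tol=0.013, Σhalf²=0.195804
  -D: nom -41.860 → Σnom=28.140; wc +0.052/-0.052 → slack +0.715/-0.666; half-tol=0.052, Σhalf²=0.198508
  -E: nom -42.060 → Σnom=-13.920; wc +0.090/-0.090 → slack +0.805/-0.756; half-tol=0.090, Σhalf²=0.206608
  +F: nom +2.800 → Σnom=-11.120; wc +0.480/-0.480 → slack +1.285/-1.236; half-tol=0.480, Σhalf²=0.437008
  -G: nom -23.500 → Σnom=-34.620; wc +0.470/-0.470 → slack +1.755/-1.706; half-tol=0.470, Σhalf²=0.657908
Nominal = -34.620. Worst-case = [-34.620 - 1.706, -34.620 + 1.755] = [-36.326, -32.865]. RSS = √0.657908 = 0.811.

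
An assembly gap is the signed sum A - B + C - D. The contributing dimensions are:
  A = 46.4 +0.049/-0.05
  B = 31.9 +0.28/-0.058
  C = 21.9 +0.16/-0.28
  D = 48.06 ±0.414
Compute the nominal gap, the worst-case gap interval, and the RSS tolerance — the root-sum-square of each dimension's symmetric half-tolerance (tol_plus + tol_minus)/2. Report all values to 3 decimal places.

nominal=-11.660 wc=[-12.684,-10.979] rss=0.501

Stack each dimension's contribution:
  +A: nom +46.400 → Σnom=46.400; wc +0.049/-0.050 → slack +0.049/-0.050; half-tol=0.050, Σhalf²=0.002450
  -B: nom -31.900 → Σnom=14.500; wc +0.058/-0.280 → slack +0.107/-0.330; half-tol=0.169, Σhalf²=0.031011
  +C: nom +21.900 → Σnom=36.400; wc +0.160/-0.280 → slack +0.267/-0.610; half-tol=0.220, Σhalf²=0.079411
  -D: nom -48.060 → Σnom=-11.660; wc +0.414/-0.414 → slack +0.681/-1.024; half-tol=0.414, Σhalf²=0.250807
Nominal = -11.660. Worst-case = [-11.660 - 1.024, -11.660 + 0.681] = [-12.684, -10.979]. RSS = √0.250807 = 0.501.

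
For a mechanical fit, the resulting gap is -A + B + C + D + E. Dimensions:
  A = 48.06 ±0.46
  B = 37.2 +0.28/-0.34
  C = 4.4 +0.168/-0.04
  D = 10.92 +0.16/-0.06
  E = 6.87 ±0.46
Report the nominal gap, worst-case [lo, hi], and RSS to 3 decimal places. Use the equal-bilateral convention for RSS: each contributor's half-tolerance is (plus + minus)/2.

nominal=11.330 wc=[9.970,12.858] rss=0.736

Stack each dimension's contribution:
  -A: nom -48.060 → Σnom=-48.060; wc +0.460/-0.460 → slack +0.460/-0.460; half-tol=0.460, Σhalf²=0.211600
  +B: nom +37.200 → Σnom=-10.860; wc +0.280/-0.340 → slack +0.740/-0.800; half-tol=0.310, Σhalf²=0.307700
  +C: nom +4.400 → Σnom=-6.460; wc +0.168/-0.040 → slack +0.908/-0.840; half-tol=0.104, Σhalf²=0.318516
  +D: nom +10.920 → Σnom=4.460; wc +0.160/-0.060 → slack +1.068/-0.900; half-tol=0.110, Σhalf²=0.330616
  +E: nom +6.870 → Σnom=11.330; wc +0.460/-0.460 → slack +1.528/-1.360; half-tol=0.460, Σhalf²=0.542216
Nominal = 11.330. Worst-case = [11.330 - 1.360, 11.330 + 1.528] = [9.970, 12.858]. RSS = √0.542216 = 0.736.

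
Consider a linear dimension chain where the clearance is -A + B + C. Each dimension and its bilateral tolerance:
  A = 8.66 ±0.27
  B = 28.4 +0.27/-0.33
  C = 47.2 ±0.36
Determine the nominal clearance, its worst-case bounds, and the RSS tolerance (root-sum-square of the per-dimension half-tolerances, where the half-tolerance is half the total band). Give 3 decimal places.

nominal=66.940 wc=[65.980,67.840] rss=0.541

Stack each dimension's contribution:
  -A: nom -8.660 → Σnom=-8.660; wc +0.270/-0.270 → slack +0.270/-0.270; half-tol=0.270, Σhalf²=0.072900
  +B: nom +28.400 → Σnom=19.740; wc +0.270/-0.330 → slack +0.540/-0.600; half-tol=0.300, Σhalf²=0.162900
  +C: nom +47.200 → Σnom=66.940; wc +0.360/-0.360 → slack +0.900/-0.960; half-tol=0.360, Σhalf²=0.292500
Nominal = 66.940. Worst-case = [66.940 - 0.960, 66.940 + 0.900] = [65.980, 67.840]. RSS = √0.292500 = 0.541.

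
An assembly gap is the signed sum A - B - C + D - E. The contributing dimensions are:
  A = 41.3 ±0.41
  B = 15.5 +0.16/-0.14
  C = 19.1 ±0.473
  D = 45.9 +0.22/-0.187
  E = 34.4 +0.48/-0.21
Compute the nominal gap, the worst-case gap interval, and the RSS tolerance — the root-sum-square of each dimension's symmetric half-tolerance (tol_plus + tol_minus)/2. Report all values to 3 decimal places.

Stack each dimension's contribution:
  +A: nom +41.300 → Σnom=41.300; wc +0.410/-0.410 → slack +0.410/-0.410; half-tol=0.410, Σhalf²=0.168100
  -B: nom -15.500 → Σnom=25.800; wc +0.140/-0.160 → slack +0.550/-0.570; half-tol=0.150, Σhalf²=0.190600
  -C: nom -19.100 → Σnom=6.700; wc +0.473/-0.473 → slack +1.023/-1.043; half-tol=0.473, Σhalf²=0.414329
  +D: nom +45.900 → Σnom=52.600; wc +0.220/-0.187 → slack +1.243/-1.230; half-tol=0.204, Σhalf²=0.455741
  -E: nom -34.400 → Σnom=18.200; wc +0.210/-0.480 → slack +1.453/-1.710; half-tol=0.345, Σhalf²=0.574766
Nominal = 18.200. Worst-case = [18.200 - 1.710, 18.200 + 1.453] = [16.490, 19.653]. RSS = √0.574766 = 0.758.

nominal=18.200 wc=[16.490,19.653] rss=0.758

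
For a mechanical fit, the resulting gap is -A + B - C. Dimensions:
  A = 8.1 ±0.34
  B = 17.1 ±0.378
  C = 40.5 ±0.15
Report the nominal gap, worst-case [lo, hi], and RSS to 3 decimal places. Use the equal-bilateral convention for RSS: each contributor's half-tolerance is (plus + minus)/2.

Stack each dimension's contribution:
  -A: nom -8.100 → Σnom=-8.100; wc +0.340/-0.340 → slack +0.340/-0.340; half-tol=0.340, Σhalf²=0.115600
  +B: nom +17.100 → Σnom=9.000; wc +0.378/-0.378 → slack +0.718/-0.718; half-tol=0.378, Σhalf²=0.258484
  -C: nom -40.500 → Σnom=-31.500; wc +0.150/-0.150 → slack +0.868/-0.868; half-tol=0.150, Σhalf²=0.280984
Nominal = -31.500. Worst-case = [-31.500 - 0.868, -31.500 + 0.868] = [-32.368, -30.632]. RSS = √0.280984 = 0.530.

nominal=-31.500 wc=[-32.368,-30.632] rss=0.530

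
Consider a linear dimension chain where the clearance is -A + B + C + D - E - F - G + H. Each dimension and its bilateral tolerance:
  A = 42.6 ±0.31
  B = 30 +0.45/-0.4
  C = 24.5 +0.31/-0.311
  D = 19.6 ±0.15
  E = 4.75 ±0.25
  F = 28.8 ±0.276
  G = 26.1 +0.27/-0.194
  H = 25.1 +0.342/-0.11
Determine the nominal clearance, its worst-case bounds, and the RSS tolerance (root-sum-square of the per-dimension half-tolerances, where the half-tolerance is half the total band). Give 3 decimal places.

nominal=-3.050 wc=[-5.127,-0.768] rss=0.800

Stack each dimension's contribution:
  -A: nom -42.600 → Σnom=-42.600; wc +0.310/-0.310 → slack +0.310/-0.310; half-tol=0.310, Σhalf²=0.096100
  +B: nom +30.000 → Σnom=-12.600; wc +0.450/-0.400 → slack +0.760/-0.710; half-tol=0.425, Σhalf²=0.276725
  +C: nom +24.500 → Σnom=11.900; wc +0.310/-0.311 → slack +1.070/-1.021; half-tol=0.310, Σhalf²=0.373135
  +D: nom +19.600 → Σnom=31.500; wc +0.150/-0.150 → slack +1.220/-1.171; half-tol=0.150, Σhalf²=0.395635
  -E: nom -4.750 → Σnom=26.750; wc +0.250/-0.250 → slack +1.470/-1.421; half-tol=0.250, Σhalf²=0.458135
  -F: nom -28.800 → Σnom=-2.050; wc +0.276/-0.276 → slack +1.746/-1.697; half-tol=0.276, Σhalf²=0.534311
  -G: nom -26.100 → Σnom=-28.150; wc +0.194/-0.270 → slack +1.940/-1.967; half-tol=0.232, Σhalf²=0.588135
  +H: nom +25.100 → Σnom=-3.050; wc +0.342/-0.110 → slack +2.282/-2.077; half-tol=0.226, Σhalf²=0.639211
Nominal = -3.050. Worst-case = [-3.050 - 2.077, -3.050 + 2.282] = [-5.127, -0.768]. RSS = √0.639211 = 0.800.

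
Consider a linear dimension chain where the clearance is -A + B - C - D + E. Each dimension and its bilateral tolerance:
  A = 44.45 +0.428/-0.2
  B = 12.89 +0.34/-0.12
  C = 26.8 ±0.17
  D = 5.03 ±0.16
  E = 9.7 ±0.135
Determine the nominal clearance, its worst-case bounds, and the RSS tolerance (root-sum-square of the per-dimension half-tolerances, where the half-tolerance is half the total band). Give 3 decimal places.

Stack each dimension's contribution:
  -A: nom -44.450 → Σnom=-44.450; wc +0.200/-0.428 → slack +0.200/-0.428; half-tol=0.314, Σhalf²=0.098596
  +B: nom +12.890 → Σnom=-31.560; wc +0.340/-0.120 → slack +0.540/-0.548; half-tol=0.230, Σhalf²=0.151496
  -C: nom -26.800 → Σnom=-58.360; wc +0.170/-0.170 → slack +0.710/-0.718; half-tol=0.170, Σhalf²=0.180396
  -D: nom -5.030 → Σnom=-63.390; wc +0.160/-0.160 → slack +0.870/-0.878; half-tol=0.160, Σhalf²=0.205996
  +E: nom +9.700 → Σnom=-53.690; wc +0.135/-0.135 → slack +1.005/-1.013; half-tol=0.135, Σhalf²=0.224221
Nominal = -53.690. Worst-case = [-53.690 - 1.013, -53.690 + 1.005] = [-54.703, -52.685]. RSS = √0.224221 = 0.474.

nominal=-53.690 wc=[-54.703,-52.685] rss=0.474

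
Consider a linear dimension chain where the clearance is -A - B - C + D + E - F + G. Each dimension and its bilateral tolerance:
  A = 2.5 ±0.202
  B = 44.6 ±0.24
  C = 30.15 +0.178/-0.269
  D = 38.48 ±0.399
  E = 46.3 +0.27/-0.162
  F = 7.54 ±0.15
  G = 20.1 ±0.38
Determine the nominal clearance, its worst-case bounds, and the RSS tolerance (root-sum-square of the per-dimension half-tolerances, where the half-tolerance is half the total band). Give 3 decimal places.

nominal=20.090 wc=[18.379,22.000] rss=0.722

Stack each dimension's contribution:
  -A: nom -2.500 → Σnom=-2.500; wc +0.202/-0.202 → slack +0.202/-0.202; half-tol=0.202, Σhalf²=0.040804
  -B: nom -44.600 → Σnom=-47.100; wc +0.240/-0.240 → slack +0.442/-0.442; half-tol=0.240, Σhalf²=0.098404
  -C: nom -30.150 → Σnom=-77.250; wc +0.269/-0.178 → slack +0.711/-0.620; half-tol=0.224, Σhalf²=0.148356
  +D: nom +38.480 → Σnom=-38.770; wc +0.399/-0.399 → slack +1.110/-1.019; half-tol=0.399, Σhalf²=0.307557
  +E: nom +46.300 → Σnom=7.530; wc +0.270/-0.162 → slack +1.380/-1.181; half-tol=0.216, Σhalf²=0.354213
  -F: nom -7.540 → Σnom=-0.010; wc +0.150/-0.150 → slack +1.530/-1.331; half-tol=0.150, Σhalf²=0.376713
  +G: nom +20.100 → Σnom=20.090; wc +0.380/-0.380 → slack +1.910/-1.711; half-tol=0.380, Σhalf²=0.521113
Nominal = 20.090. Worst-case = [20.090 - 1.711, 20.090 + 1.910] = [18.379, 22.000]. RSS = √0.521113 = 0.722.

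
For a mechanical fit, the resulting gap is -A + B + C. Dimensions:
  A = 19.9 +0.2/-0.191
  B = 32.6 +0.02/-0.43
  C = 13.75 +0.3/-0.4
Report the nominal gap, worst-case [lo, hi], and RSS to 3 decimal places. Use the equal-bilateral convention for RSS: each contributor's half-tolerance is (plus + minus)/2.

nominal=26.450 wc=[25.420,26.961] rss=0.460

Stack each dimension's contribution:
  -A: nom -19.900 → Σnom=-19.900; wc +0.191/-0.200 → slack +0.191/-0.200; half-tol=0.196, Σhalf²=0.038220
  +B: nom +32.600 → Σnom=12.700; wc +0.020/-0.430 → slack +0.211/-0.630; half-tol=0.225, Σhalf²=0.088845
  +C: nom +13.750 → Σnom=26.450; wc +0.300/-0.400 → slack +0.511/-1.030; half-tol=0.350, Σhalf²=0.211345
Nominal = 26.450. Worst-case = [26.450 - 1.030, 26.450 + 0.511] = [25.420, 26.961]. RSS = √0.211345 = 0.460.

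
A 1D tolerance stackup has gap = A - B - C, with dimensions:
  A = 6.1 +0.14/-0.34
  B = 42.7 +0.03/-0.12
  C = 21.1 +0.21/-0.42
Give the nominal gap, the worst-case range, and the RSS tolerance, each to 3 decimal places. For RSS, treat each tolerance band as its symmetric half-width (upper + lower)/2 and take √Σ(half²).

Stack each dimension's contribution:
  +A: nom +6.100 → Σnom=6.100; wc +0.140/-0.340 → slack +0.140/-0.340; half-tol=0.240, Σhalf²=0.057600
  -B: nom -42.700 → Σnom=-36.600; wc +0.120/-0.030 → slack +0.260/-0.370; half-tol=0.075, Σhalf²=0.063225
  -C: nom -21.100 → Σnom=-57.700; wc +0.420/-0.210 → slack +0.680/-0.580; half-tol=0.315, Σhalf²=0.162450
Nominal = -57.700. Worst-case = [-57.700 - 0.580, -57.700 + 0.680] = [-58.280, -57.020]. RSS = √0.162450 = 0.403.

nominal=-57.700 wc=[-58.280,-57.020] rss=0.403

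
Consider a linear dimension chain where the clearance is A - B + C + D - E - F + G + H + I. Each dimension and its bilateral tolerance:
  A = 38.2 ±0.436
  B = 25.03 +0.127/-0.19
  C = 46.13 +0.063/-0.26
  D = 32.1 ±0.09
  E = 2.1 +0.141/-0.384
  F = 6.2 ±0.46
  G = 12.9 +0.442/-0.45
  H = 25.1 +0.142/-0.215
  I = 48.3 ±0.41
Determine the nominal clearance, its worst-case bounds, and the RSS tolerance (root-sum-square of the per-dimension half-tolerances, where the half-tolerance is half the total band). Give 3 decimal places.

nominal=169.400 wc=[166.811,172.017] rss=0.964

Stack each dimension's contribution:
  +A: nom +38.200 → Σnom=38.200; wc +0.436/-0.436 → slack +0.436/-0.436; half-tol=0.436, Σhalf²=0.190096
  -B: nom -25.030 → Σnom=13.170; wc +0.190/-0.127 → slack +0.626/-0.563; half-tol=0.159, Σhalf²=0.215218
  +C: nom +46.130 → Σnom=59.300; wc +0.063/-0.260 → slack +0.689/-0.823; half-tol=0.162, Σhalf²=0.241301
  +D: nom +32.100 → Σnom=91.400; wc +0.090/-0.090 → slack +0.779/-0.913; half-tol=0.090, Σhalf²=0.249400
  -E: nom -2.100 → Σnom=89.300; wc +0.384/-0.141 → slack +1.163/-1.054; half-tol=0.263, Σhalf²=0.318307
  -F: nom -6.200 → Σnom=83.100; wc +0.460/-0.460 → slack +1.623/-1.514; half-tol=0.460, Σhalf²=0.529907
  +G: nom +12.900 → Σnom=96.000; wc +0.442/-0.450 → slack +2.065/-1.964; half-tol=0.446, Σhalf²=0.728823
  +H: nom +25.100 → Σnom=121.100; wc +0.142/-0.215 → slack +2.207/-2.179; half-tol=0.178, Σhalf²=0.760685
  +I: nom +48.300 → Σnom=169.400; wc +0.410/-0.410 → slack +2.617/-2.589; half-tol=0.410, Σhalf²=0.928785
Nominal = 169.400. Worst-case = [169.400 - 2.589, 169.400 + 2.617] = [166.811, 172.017]. RSS = √0.928785 = 0.964.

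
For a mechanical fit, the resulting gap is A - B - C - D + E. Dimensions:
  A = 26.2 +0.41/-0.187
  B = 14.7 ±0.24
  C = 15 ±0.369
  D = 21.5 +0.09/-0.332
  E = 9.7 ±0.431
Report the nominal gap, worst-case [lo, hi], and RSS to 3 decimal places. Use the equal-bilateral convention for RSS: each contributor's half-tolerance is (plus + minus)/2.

nominal=-15.300 wc=[-16.617,-13.518] rss=0.716

Stack each dimension's contribution:
  +A: nom +26.200 → Σnom=26.200; wc +0.410/-0.187 → slack +0.410/-0.187; half-tol=0.298, Σhalf²=0.089102
  -B: nom -14.700 → Σnom=11.500; wc +0.240/-0.240 → slack +0.650/-0.427; half-tol=0.240, Σhalf²=0.146702
  -C: nom -15.000 → Σnom=-3.500; wc +0.369/-0.369 → slack +1.019/-0.796; half-tol=0.369, Σhalf²=0.282863
  -D: nom -21.500 → Σnom=-25.000; wc +0.332/-0.090 → slack +1.351/-0.886; half-tol=0.211, Σhalf²=0.327384
  +E: nom +9.700 → Σnom=-15.300; wc +0.431/-0.431 → slack +1.782/-1.317; half-tol=0.431, Σhalf²=0.513145
Nominal = -15.300. Worst-case = [-15.300 - 1.317, -15.300 + 1.782] = [-16.617, -13.518]. RSS = √0.513145 = 0.716.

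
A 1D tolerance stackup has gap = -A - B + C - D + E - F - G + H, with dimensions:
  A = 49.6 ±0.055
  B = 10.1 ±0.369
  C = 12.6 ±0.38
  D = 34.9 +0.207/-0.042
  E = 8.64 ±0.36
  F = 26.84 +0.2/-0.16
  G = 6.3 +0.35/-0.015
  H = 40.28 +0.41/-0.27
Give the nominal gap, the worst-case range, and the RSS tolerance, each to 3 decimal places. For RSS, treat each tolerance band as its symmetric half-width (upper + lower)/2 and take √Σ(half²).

Stack each dimension's contribution:
  -A: nom -49.600 → Σnom=-49.600; wc +0.055/-0.055 → slack +0.055/-0.055; half-tol=0.055, Σhalf²=0.003025
  -B: nom -10.100 → Σnom=-59.700; wc +0.369/-0.369 → slack +0.424/-0.424; half-tol=0.369, Σhalf²=0.139186
  +C: nom +12.600 → Σnom=-47.100; wc +0.380/-0.380 → slack +0.804/-0.804; half-tol=0.380, Σhalf²=0.283586
  -D: nom -34.900 → Σnom=-82.000; wc +0.042/-0.207 → slack +0.846/-1.011; half-tol=0.124, Σhalf²=0.299086
  +E: nom +8.640 → Σnom=-73.360; wc +0.360/-0.360 → slack +1.206/-1.371; half-tol=0.360, Σhalf²=0.428686
  -F: nom -26.840 → Σnom=-100.200; wc +0.160/-0.200 → slack +1.366/-1.571; half-tol=0.180, Σhalf²=0.461086
  -G: nom -6.300 → Σnom=-106.500; wc +0.015/-0.350 → slack +1.381/-1.921; half-tol=0.182, Σhalf²=0.494392
  +H: nom +40.280 → Σnom=-66.220; wc +0.410/-0.270 → slack +1.791/-2.191; half-tol=0.340, Σhalf²=0.609992
Nominal = -66.220. Worst-case = [-66.220 - 2.191, -66.220 + 1.791] = [-68.411, -64.429]. RSS = √0.609992 = 0.781.

nominal=-66.220 wc=[-68.411,-64.429] rss=0.781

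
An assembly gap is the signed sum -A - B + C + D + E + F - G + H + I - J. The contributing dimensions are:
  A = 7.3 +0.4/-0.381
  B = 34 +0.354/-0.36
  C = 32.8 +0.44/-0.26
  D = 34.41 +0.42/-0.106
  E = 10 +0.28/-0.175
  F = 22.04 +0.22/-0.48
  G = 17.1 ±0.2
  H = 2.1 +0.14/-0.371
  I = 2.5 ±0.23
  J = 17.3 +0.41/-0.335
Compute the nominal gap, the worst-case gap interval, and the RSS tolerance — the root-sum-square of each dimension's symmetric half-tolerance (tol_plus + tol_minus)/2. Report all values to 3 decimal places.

nominal=28.150 wc=[25.164,31.156] rss=0.971

Stack each dimension's contribution:
  -A: nom -7.300 → Σnom=-7.300; wc +0.381/-0.400 → slack +0.381/-0.400; half-tol=0.391, Σhalf²=0.152490
  -B: nom -34.000 → Σnom=-41.300; wc +0.360/-0.354 → slack +0.741/-0.754; half-tol=0.357, Σhalf²=0.279939
  +C: nom +32.800 → Σnom=-8.500; wc +0.440/-0.260 → slack +1.181/-1.014; half-tol=0.350, Σhalf²=0.402439
  +D: nom +34.410 → Σnom=25.910; wc +0.420/-0.106 → slack +1.601/-1.120; half-tol=0.263, Σhalf²=0.471608
  +E: nom +10.000 → Σnom=35.910; wc +0.280/-0.175 → slack +1.881/-1.295; half-tol=0.228, Σhalf²=0.523365
  +F: nom +22.040 → Σnom=57.950; wc +0.220/-0.480 → slack +2.101/-1.775; half-tol=0.350, Σhalf²=0.645864
  -G: nom -17.100 → Σnom=40.850; wc +0.200/-0.200 → slack +2.301/-1.975; half-tol=0.200, Σhalf²=0.685864
  +H: nom +2.100 → Σnom=42.950; wc +0.140/-0.371 → slack +2.441/-2.346; half-tol=0.256, Σhalf²=0.751145
  +I: nom +2.500 → Σnom=45.450; wc +0.230/-0.230 → slack +2.671/-2.576; half-tol=0.230, Σhalf²=0.804045
  -J: nom -17.300 → Σnom=28.150; wc +0.335/-0.410 → slack +3.006/-2.986; half-tol=0.372, Σhalf²=0.942801
Nominal = 28.150. Worst-case = [28.150 - 2.986, 28.150 + 3.006] = [25.164, 31.156]. RSS = √0.942801 = 0.971.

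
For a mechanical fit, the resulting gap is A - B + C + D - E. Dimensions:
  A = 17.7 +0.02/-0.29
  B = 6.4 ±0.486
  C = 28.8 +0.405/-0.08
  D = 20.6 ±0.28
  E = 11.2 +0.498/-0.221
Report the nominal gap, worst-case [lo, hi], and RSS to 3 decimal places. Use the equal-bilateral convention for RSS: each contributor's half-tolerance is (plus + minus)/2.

nominal=49.500 wc=[47.866,50.912] rss=0.726

Stack each dimension's contribution:
  +A: nom +17.700 → Σnom=17.700; wc +0.020/-0.290 → slack +0.020/-0.290; half-tol=0.155, Σhalf²=0.024025
  -B: nom -6.400 → Σnom=11.300; wc +0.486/-0.486 → slack +0.506/-0.776; half-tol=0.486, Σhalf²=0.260221
  +C: nom +28.800 → Σnom=40.100; wc +0.405/-0.080 → slack +0.911/-0.856; half-tol=0.243, Σhalf²=0.319027
  +D: nom +20.600 → Σnom=60.700; wc +0.280/-0.280 → slack +1.191/-1.136; half-tol=0.280, Σhalf²=0.397427
  -E: nom -11.200 → Σnom=49.500; wc +0.221/-0.498 → slack +1.412/-1.634; half-tol=0.359, Σhalf²=0.526668
Nominal = 49.500. Worst-case = [49.500 - 1.634, 49.500 + 1.412] = [47.866, 50.912]. RSS = √0.526668 = 0.726.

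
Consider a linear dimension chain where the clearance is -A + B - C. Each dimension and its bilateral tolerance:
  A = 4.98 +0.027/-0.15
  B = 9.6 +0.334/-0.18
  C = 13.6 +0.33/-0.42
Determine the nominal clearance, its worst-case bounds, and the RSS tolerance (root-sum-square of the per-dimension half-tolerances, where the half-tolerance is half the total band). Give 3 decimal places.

nominal=-8.980 wc=[-9.517,-8.076] rss=0.463

Stack each dimension's contribution:
  -A: nom -4.980 → Σnom=-4.980; wc +0.150/-0.027 → slack +0.150/-0.027; half-tol=0.088, Σhalf²=0.007832
  +B: nom +9.600 → Σnom=4.620; wc +0.334/-0.180 → slack +0.484/-0.207; half-tol=0.257, Σhalf²=0.073881
  -C: nom -13.600 → Σnom=-8.980; wc +0.420/-0.330 → slack +0.904/-0.537; half-tol=0.375, Σhalf²=0.214506
Nominal = -8.980. Worst-case = [-8.980 - 0.537, -8.980 + 0.904] = [-9.517, -8.076]. RSS = √0.214506 = 0.463.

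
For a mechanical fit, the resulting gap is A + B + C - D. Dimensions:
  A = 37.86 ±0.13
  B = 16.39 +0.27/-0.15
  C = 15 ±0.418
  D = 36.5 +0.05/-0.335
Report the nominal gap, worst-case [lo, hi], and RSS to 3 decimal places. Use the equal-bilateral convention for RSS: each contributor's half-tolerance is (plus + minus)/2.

Stack each dimension's contribution:
  +A: nom +37.860 → Σnom=37.860; wc +0.130/-0.130 → slack +0.130/-0.130; half-tol=0.130, Σhalf²=0.016900
  +B: nom +16.390 → Σnom=54.250; wc +0.270/-0.150 → slack +0.400/-0.280; half-tol=0.210, Σhalf²=0.061000
  +C: nom +15.000 → Σnom=69.250; wc +0.418/-0.418 → slack +0.818/-0.698; half-tol=0.418, Σhalf²=0.235724
  -D: nom -36.500 → Σnom=32.750; wc +0.335/-0.050 → slack +1.153/-0.748; half-tol=0.193, Σhalf²=0.272780
Nominal = 32.750. Worst-case = [32.750 - 0.748, 32.750 + 1.153] = [32.002, 33.903]. RSS = √0.272780 = 0.522.

nominal=32.750 wc=[32.002,33.903] rss=0.522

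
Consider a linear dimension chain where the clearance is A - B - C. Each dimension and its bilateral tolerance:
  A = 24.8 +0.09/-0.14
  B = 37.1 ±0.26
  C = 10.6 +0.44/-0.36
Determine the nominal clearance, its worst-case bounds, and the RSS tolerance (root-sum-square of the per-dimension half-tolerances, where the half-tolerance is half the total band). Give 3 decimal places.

Stack each dimension's contribution:
  +A: nom +24.800 → Σnom=24.800; wc +0.090/-0.140 → slack +0.090/-0.140; half-tol=0.115, Σhalf²=0.013225
  -B: nom -37.100 → Σnom=-12.300; wc +0.260/-0.260 → slack +0.350/-0.400; half-tol=0.260, Σhalf²=0.080825
  -C: nom -10.600 → Σnom=-22.900; wc +0.360/-0.440 → slack +0.710/-0.840; half-tol=0.400, Σhalf²=0.240825
Nominal = -22.900. Worst-case = [-22.900 - 0.840, -22.900 + 0.710] = [-23.740, -22.190]. RSS = √0.240825 = 0.491.

nominal=-22.900 wc=[-23.740,-22.190] rss=0.491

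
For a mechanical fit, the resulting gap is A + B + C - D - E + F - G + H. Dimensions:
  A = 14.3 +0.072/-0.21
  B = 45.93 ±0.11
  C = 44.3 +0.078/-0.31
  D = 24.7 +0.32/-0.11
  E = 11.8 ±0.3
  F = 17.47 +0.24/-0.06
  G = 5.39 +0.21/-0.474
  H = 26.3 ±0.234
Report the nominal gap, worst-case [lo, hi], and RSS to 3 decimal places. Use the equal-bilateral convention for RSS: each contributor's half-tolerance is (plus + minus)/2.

Stack each dimension's contribution:
  +A: nom +14.300 → Σnom=14.300; wc +0.072/-0.210 → slack +0.072/-0.210; half-tol=0.141, Σhalf²=0.019881
  +B: nom +45.930 → Σnom=60.230; wc +0.110/-0.110 → slack +0.182/-0.320; half-tol=0.110, Σhalf²=0.031981
  +C: nom +44.300 → Σnom=104.530; wc +0.078/-0.310 → slack +0.260/-0.630; half-tol=0.194, Σhalf²=0.069617
  -D: nom -24.700 → Σnom=79.830; wc +0.110/-0.320 → slack +0.370/-0.950; half-tol=0.215, Σhalf²=0.115842
  -E: nom -11.800 → Σnom=68.030; wc +0.300/-0.300 → slack +0.670/-1.250; half-tol=0.300, Σhalf²=0.205842
  +F: nom +17.470 → Σnom=85.500; wc +0.240/-0.060 → slack +0.910/-1.310; half-tol=0.150, Σhalf²=0.228342
  -G: nom -5.390 → Σnom=80.110; wc +0.474/-0.210 → slack +1.384/-1.520; half-tol=0.342, Σhalf²=0.345306
  +H: nom +26.300 → Σnom=106.410; wc +0.234/-0.234 → slack +1.618/-1.754; half-tol=0.234, Σhalf²=0.400062
Nominal = 106.410. Worst-case = [106.410 - 1.754, 106.410 + 1.618] = [104.656, 108.028]. RSS = √0.400062 = 0.633.

nominal=106.410 wc=[104.656,108.028] rss=0.633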